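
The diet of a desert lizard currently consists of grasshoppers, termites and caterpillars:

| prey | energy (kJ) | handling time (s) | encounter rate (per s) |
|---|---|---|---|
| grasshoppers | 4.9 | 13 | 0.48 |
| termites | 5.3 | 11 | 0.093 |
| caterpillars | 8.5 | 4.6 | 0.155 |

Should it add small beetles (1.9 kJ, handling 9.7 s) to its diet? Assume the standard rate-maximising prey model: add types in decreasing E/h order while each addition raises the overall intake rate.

No

Current rate: (0.48×4.9 + 0.093×5.3 + 0.155×8.5)/(1 + 0.48×13 + 0.093×11 + 0.155×4.6) = 0.4637 kJ/s.
Profitability of small beetles: 1.9/9.7 = 0.1959 kJ/s.
0.1959 < 0.4637, so adding small beetles would lower the average — exclude it.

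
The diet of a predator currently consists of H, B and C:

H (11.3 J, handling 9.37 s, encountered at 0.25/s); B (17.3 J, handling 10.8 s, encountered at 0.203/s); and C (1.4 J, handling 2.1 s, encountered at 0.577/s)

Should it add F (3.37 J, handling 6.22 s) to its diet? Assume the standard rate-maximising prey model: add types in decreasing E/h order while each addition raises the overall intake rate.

No

Intake rate on the current diet: R = (0.25×11.3 + 0.203×17.3 + 0.577×1.4) / (1 + 0.25×9.37 + 0.203×10.8 + 0.577×2.1) = 7.145/6.747 = 1.059 J/s.
Profitability of F: 3.37/6.22 = 0.5418 J/s.
Since 0.5418 < R, time spent handling F is better spent searching.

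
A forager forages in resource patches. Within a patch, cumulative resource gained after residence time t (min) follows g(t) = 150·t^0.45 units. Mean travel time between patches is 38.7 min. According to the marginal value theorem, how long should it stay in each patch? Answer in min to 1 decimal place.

By the marginal value theorem, leave when the instantaneous gain rate g'(t) equals the habitat-wide average g(t)/(T + t).
g'(t) = 0.45·150·t^-0.55. Setting 0.45·150·t^-0.55 = 150·t^0.45/(38.7+t) gives 0.45(38.7+t) = t, so 0.55·t = 0.45×38.7.
t* = 0.45×38.7/0.55 = 31.66 min.

31.7 min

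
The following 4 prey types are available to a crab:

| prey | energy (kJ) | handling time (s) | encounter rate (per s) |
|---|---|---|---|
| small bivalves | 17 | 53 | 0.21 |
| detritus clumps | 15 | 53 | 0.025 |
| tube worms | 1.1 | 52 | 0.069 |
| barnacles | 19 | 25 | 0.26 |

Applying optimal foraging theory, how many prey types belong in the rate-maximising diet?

Profitabilities (E/h, kJ/s): barnacles 0.76, small bivalves 0.321, detritus clumps 0.283, tube worms 0.0212. Add prey in this order while the next type's profitability exceeds the intake rate on those already taken.
Rate on top 1: 0.6587. small bivalves: 0.321 < 0.6587 → exclude; stop.
Optimal diet: barnacles — 1 of 4 types.

1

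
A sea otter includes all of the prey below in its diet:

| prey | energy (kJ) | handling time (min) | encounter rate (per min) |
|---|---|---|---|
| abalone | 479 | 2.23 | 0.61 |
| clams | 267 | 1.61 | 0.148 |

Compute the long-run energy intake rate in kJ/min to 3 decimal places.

R = Σλ_iE_i / (1 + Σλ_ih_i)
Numerator: 0.61×479 + 0.148×267 = 331.7
Denominator: 1 + 0.61×2.23 + 0.148×1.61 = 2.599
R = 331.7/2.599 = 127.6 kJ/min

127.649 kJ/min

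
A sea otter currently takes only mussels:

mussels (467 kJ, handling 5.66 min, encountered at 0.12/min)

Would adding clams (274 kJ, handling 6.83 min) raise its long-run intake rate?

Current rate: (0.12×467)/(1 + 0.12×5.66) = 33.37 kJ/min.
clams: E/h = 274/6.83 = 40.12 kJ/min.
Since 40.12 > R, including clams increases the long-run rate.

Yes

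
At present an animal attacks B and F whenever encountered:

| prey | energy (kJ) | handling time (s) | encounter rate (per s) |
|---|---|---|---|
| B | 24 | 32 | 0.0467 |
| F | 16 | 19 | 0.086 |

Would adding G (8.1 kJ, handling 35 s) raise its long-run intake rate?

Current rate: (0.0467×24 + 0.086×16)/(1 + 0.0467×32 + 0.086×19) = 0.6048 kJ/s.
G: E/h = 8.1/35 = 0.2314 kJ/s.
0.2314 < 0.6048, so adding G would lower the average — exclude it.

No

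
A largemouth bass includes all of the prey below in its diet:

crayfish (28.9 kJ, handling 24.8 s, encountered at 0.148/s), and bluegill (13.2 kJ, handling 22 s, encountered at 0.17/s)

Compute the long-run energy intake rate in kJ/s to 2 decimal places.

R = (0.148×28.9 + 0.17×13.2) / (1 + 0.148×24.8 + 0.17×22) = 6.521/8.41 = 0.7754 kJ/s.

0.78 kJ/s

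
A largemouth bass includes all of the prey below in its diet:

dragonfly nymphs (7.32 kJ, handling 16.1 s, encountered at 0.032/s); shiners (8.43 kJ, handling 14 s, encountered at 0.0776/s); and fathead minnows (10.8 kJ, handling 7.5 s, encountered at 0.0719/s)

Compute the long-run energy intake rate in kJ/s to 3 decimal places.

R = (0.032×7.32 + 0.0776×8.43 + 0.0719×10.8) / (1 + 0.032×16.1 + 0.0776×14 + 0.0719×7.5) = 1.665/3.141 = 0.5301 kJ/s.

0.530 kJ/s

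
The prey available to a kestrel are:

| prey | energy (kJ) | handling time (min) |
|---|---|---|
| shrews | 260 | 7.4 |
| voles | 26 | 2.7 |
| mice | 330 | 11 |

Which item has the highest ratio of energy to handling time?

shrews

Profitability E/h (kJ/min): shrews = 260/7.4 = 35.1, voles = 26/2.7 = 9.63, mice = 330/11 = 30.
Ranked: shrews > mice > voles.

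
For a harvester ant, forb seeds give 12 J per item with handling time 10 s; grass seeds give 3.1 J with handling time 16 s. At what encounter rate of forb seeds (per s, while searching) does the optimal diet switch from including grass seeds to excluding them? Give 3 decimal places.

At the threshold, the rate on forb seeds alone equals the profitability of grass seeds: λ·12/(1 + λ·10) = 3.1/16 = 0.1938.
Rearranging, λ(12 − 0.1938×10) = 0.1938, so λ = 0.1938/10.06 = 0.01925 per s.

0.019 per s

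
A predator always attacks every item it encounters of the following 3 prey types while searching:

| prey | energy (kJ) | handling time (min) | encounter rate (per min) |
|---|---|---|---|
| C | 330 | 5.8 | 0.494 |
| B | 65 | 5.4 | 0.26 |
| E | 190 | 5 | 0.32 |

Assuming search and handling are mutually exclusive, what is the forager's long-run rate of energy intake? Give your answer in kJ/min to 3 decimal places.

35.043 kJ/min

R = Σλ_iE_i / (1 + Σλ_ih_i)
Numerator: 0.494×330 + 0.26×65 + 0.32×190 = 240.7
Denominator: 1 + 0.494×5.8 + 0.26×5.4 + 0.32×5 = 6.869
R = 240.7/6.869 = 35.04 kJ/min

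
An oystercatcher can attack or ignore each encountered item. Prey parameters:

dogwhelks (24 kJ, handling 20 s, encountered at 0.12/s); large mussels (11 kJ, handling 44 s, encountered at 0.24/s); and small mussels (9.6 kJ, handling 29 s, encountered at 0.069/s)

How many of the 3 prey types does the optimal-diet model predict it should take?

1

Rank by E/h (kJ/s): dogwhelks 1.2, small mussels 0.331, large mussels 0.25. Include each in turn until the next type's E/h falls below the running intake rate.
Rate on top 1: 0.8471. small mussels: 0.331 < 0.8471 → exclude; stop.
Optimal diet: dogwhelks — 1 of 3 types.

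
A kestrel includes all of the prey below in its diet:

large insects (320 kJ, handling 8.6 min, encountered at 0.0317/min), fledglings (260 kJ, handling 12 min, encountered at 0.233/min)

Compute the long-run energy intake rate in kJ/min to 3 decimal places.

17.383 kJ/min

R = (0.0317×320 + 0.233×260) / (1 + 0.0317×8.6 + 0.233×12) = 70.72/4.069 = 17.38 kJ/min.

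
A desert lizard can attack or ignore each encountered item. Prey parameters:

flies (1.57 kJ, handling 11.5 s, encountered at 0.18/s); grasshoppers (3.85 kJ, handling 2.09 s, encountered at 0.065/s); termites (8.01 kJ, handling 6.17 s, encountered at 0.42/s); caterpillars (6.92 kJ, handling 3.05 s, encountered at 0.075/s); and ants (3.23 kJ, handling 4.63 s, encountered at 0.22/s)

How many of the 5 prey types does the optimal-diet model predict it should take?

Profitabilities (E/h, kJ/s): caterpillars 2.27, grasshoppers 1.84, termites 1.3, ants 0.698, flies 0.137. Add prey in this order while the next type's profitability exceeds the intake rate on those already taken.
Rate on top 1: 0.4224. grasshoppers: 1.84 > 0.4224 → include.
Rate on top 2: 0.5637. termites: 1.3 > 0.5637 → include.
Rate on top 3: 1.045. ants: 0.698 < 1.045 → exclude; stop.
Optimal diet: caterpillars, grasshoppers, termites — 3 of 5 types.

3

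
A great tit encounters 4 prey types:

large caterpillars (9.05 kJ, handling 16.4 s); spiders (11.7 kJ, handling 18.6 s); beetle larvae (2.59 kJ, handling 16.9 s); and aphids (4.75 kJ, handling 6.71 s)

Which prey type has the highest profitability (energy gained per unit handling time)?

aphids

Profitability E/h (kJ/s): large caterpillars = 9.05/16.4 = 0.552, spiders = 11.7/18.6 = 0.629, beetle larvae = 2.59/16.9 = 0.153, aphids = 4.75/6.71 = 0.708.
Ranked: aphids > spiders > large caterpillars > beetle larvae.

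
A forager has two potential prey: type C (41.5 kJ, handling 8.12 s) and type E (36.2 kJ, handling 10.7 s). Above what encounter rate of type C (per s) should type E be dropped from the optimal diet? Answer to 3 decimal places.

0.241 per s

The zero-one rule: include type E iff E₂/h₂ > λE₁/(1+λh₁). Equality gives the switch point.
λE₁h₂ = E₂ + λE₂h₁ ⇒ λ = E₂/(E₁h₂ − E₂h₁) = 36.2/(444 − 293.9) = 0.2412 per s.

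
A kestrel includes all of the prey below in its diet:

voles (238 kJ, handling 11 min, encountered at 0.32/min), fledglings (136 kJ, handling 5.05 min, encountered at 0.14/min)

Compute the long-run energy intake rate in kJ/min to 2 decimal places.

18.21 kJ/min

Energy encountered per unit search time: 0.32×238 + 0.14×136 = 95.2 kJ/min.
Handling time per unit search time: 0.32×11 + 0.14×5.05 = 4.227.
Rate = 95.2/(1 + 4.227) = 18.21 kJ/min.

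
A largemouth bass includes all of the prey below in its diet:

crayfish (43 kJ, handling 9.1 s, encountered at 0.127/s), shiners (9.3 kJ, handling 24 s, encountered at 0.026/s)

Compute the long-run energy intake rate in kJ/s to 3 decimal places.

2.052 kJ/s

Energy encountered per unit search time: 0.127×43 + 0.026×9.3 = 5.703 kJ/s.
Handling time per unit search time: 0.127×9.1 + 0.026×24 = 1.78.
Rate = 5.703/(1 + 1.78) = 2.052 kJ/s.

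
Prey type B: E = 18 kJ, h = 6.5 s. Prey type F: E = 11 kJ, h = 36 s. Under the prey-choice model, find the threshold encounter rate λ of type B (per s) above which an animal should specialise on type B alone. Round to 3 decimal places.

Drop type F once their profitability E₂/h₂ falls below the rate achievable on type B alone: E₂/h₂ = λE₁/(1 + λh₁).
Solve for λ: λE₁h₂ = E₂(1 + λh₁) → λ(E₁h₂ − E₂h₁) = E₂ → λ = E₂/(E₁h₂ − E₂h₁).
λ = 11/(18×36 − 11×6.5) = 11/576.5 = 0.01908 per s.

0.019 per s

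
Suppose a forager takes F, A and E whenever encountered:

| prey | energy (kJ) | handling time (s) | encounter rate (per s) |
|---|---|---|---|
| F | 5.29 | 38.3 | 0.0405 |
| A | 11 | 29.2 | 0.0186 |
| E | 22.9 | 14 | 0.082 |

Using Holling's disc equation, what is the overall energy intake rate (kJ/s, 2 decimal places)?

0.54 kJ/s

R = (0.0405×5.29 + 0.0186×11 + 0.082×22.9) / (1 + 0.0405×38.3 + 0.0186×29.2 + 0.082×14) = 2.297/4.242 = 0.5414 kJ/s.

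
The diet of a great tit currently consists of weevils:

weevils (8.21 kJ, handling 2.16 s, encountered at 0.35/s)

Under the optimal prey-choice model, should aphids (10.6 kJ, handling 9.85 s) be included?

Intake rate on the current diet: R = (0.35×8.21) / (1 + 0.35×2.16) = 2.873/1.756 = 1.636 kJ/s.
Profitability of aphids: 10.6/9.85 = 1.076 kJ/s.
Since 1.076 < R, time spent handling aphids is better spent searching.

No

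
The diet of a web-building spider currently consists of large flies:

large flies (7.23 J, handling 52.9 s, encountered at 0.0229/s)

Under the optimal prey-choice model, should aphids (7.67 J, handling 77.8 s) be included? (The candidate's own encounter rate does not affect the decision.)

Yes

Current rate: (0.0229×7.23)/(1 + 0.0229×52.9) = 0.07487 J/s.
Profitability of aphids: 7.67/77.8 = 0.09859 J/s.
Since 0.09859 > R, including aphids increases the long-run rate.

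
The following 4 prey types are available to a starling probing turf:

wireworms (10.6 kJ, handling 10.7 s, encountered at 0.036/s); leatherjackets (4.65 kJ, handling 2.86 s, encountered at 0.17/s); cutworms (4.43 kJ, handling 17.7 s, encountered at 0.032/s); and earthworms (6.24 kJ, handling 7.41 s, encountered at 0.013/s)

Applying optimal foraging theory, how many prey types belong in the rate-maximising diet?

Profitabilities (E/h, kJ/s): leatherjackets 1.63, wireworms 0.991, earthworms 0.842, cutworms 0.25. Add prey in this order while the next type's profitability exceeds the intake rate on those already taken.
Rate on top 1: 0.5319. wireworms: 0.991 > 0.5319 → include.
Rate on top 2: 0.6263. earthworms: 0.842 > 0.6263 → include.
Rate on top 3: 0.6369. cutworms: 0.25 < 0.6369 → exclude; stop.
Optimal diet: leatherjackets, wireworms, earthworms — 3 of 4 types.

3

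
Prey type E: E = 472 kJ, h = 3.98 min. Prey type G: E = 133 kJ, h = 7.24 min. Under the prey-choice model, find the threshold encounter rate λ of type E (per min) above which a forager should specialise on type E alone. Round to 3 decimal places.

0.046 per min

At the threshold, the rate on type E alone equals the profitability of type G: λ·472/(1 + λ·3.98) = 133/7.24 = 18.37.
Rearranging, λ(472 − 18.37×3.98) = 18.37, so λ = 18.37/398.9 = 0.04605 per min.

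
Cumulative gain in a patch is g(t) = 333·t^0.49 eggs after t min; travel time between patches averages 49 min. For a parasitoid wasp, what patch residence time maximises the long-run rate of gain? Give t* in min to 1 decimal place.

47.1 min

Optimal t* satisfies g'(t*) = g(t*)/(T + t*).
g'(t) = 0.49·333·t^-0.51. Setting 0.49·333·t^-0.51 = 333·t^0.49/(49+t) gives 0.49(49+t) = t, so 0.51·t = 0.49×49.
t* = 0.49×49/0.51 = 47.08 min.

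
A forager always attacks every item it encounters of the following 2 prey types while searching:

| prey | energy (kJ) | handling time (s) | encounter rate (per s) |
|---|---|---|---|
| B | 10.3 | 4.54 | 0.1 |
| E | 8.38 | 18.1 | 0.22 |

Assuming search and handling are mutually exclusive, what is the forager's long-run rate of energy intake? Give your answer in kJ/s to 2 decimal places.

0.53 kJ/s

R = (0.1×10.3 + 0.22×8.38) / (1 + 0.1×4.54 + 0.22×18.1) = 2.874/5.436 = 0.5286 kJ/s.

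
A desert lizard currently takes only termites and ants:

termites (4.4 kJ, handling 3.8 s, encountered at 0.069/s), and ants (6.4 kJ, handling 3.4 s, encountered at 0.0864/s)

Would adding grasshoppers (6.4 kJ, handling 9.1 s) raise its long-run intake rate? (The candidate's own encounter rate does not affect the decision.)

On termites and ants alone, R = ΣλE/(1+Σλh) = 0.8566/1.556 = 0.5505 kJ/s.
grasshoppers: E/h = 6.4/9.1 = 0.7033 kJ/s.
0.7033 > 0.5505, so adding grasshoppers raises the average — include it.

Yes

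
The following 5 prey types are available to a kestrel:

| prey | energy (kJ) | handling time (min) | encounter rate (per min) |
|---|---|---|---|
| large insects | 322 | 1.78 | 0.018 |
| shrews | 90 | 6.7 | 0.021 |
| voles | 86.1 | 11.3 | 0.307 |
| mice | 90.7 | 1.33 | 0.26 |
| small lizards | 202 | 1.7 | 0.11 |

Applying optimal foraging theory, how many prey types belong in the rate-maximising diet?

Profitabilities (E/h, kJ/min): large insects 181, small lizards 119, mice 68.2, shrews 13.4, voles 7.62. Add prey in this order while the next type's profitability exceeds the intake rate on those already taken.
Rate on top 1: 5.616. small lizards: 119 > 5.616 → include.
Rate on top 2: 22.98. mice: 68.2 > 22.98 → include.
Rate on top 3: 32.97. shrews: 13.4 < 32.97 → exclude; stop.
Optimal diet: large insects, small lizards, mice — 3 of 5 types.

3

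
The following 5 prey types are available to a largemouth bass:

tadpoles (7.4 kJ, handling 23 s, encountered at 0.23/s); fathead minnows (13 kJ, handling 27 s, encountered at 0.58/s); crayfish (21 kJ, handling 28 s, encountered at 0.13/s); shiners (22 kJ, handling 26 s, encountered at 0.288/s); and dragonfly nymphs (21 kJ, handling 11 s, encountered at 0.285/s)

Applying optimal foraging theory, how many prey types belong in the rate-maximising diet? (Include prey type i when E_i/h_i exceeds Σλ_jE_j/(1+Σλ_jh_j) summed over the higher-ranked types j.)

Profitabilities (E/h, kJ/s): dragonfly nymphs 1.91, shiners 0.846, crayfish 0.75, fathead minnows 0.481, tadpoles 0.322. Add prey in this order while the next type's profitability exceeds the intake rate on those already taken.
Rate on top 1: 1.447. shiners: 0.846 < 1.447 → exclude; stop.
Optimal diet: dragonfly nymphs — 1 of 5 types.

1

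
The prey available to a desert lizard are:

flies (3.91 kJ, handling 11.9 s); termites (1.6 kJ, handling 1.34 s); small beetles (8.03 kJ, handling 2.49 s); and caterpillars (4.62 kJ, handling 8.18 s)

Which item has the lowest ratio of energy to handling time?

In descending order of E/h:
small beetles: 8.03/2.49 = 3.22 kJ/s
termites: 1.6/1.34 = 1.19 kJ/s
caterpillars: 4.62/8.18 = 0.565 kJ/s
flies: 3.91/11.9 = 0.329 kJ/s

flies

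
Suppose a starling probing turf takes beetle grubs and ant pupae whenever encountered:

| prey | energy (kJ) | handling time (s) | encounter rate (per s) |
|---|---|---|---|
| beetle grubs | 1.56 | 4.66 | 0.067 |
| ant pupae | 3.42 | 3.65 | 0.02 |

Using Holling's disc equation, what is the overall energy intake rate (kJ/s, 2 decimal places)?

0.12 kJ/s

Energy encountered per unit search time: 0.067×1.56 + 0.02×3.42 = 0.1729 kJ/s.
Handling time per unit search time: 0.067×4.66 + 0.02×3.65 = 0.3852.
Rate = 0.1729/(1 + 0.3852) = 0.1248 kJ/s.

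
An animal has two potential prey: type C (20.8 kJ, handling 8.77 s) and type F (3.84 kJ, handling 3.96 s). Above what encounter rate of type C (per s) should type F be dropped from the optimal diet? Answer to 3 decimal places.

Drop type F once their profitability E₂/h₂ falls below the rate achievable on type C alone: E₂/h₂ = λE₁/(1 + λh₁).
Solve for λ: λE₁h₂ = E₂(1 + λh₁) → λ(E₁h₂ − E₂h₁) = E₂ → λ = E₂/(E₁h₂ − E₂h₁).
λ = 3.84/(20.8×3.96 − 3.84×8.77) = 3.84/48.69 = 0.07886 per s.

0.079 per s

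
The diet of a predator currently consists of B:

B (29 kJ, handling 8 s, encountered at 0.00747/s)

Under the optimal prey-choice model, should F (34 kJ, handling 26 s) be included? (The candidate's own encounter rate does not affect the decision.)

Current rate: (0.00747×29)/(1 + 0.00747×8) = 0.2044 kJ/s.
Profitability of F: 34/26 = 1.308 kJ/s.
1.308 > 0.2044, so adding F raises the average — include it.

Yes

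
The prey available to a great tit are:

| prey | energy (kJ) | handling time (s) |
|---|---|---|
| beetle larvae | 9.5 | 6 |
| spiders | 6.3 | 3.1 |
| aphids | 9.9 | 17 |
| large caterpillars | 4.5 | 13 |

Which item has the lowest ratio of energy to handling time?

large caterpillars

In descending order of E/h:
spiders: 6.3/3.1 = 2.03 kJ/s
beetle larvae: 9.5/6 = 1.58 kJ/s
aphids: 9.9/17 = 0.582 kJ/s
large caterpillars: 4.5/13 = 0.346 kJ/s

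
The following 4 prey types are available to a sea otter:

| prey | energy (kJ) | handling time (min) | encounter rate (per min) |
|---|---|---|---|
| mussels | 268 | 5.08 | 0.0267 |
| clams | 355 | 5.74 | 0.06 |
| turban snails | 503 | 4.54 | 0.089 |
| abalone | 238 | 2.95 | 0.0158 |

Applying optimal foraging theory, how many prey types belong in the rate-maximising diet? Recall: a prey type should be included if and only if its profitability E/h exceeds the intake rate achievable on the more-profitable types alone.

E/h in descending order: turban snails 111, abalone 80.7, clams 61.8, mussels 52.8 kJ/min. The optimal diet is the largest prefix of this list for which every included type satisfies E_i/h_i > R on the types above it.
Rate on top 1: 31.88. abalone: 80.7 > 31.88 → include.
Rate on top 2: 33.45. clams: 61.8 > 33.45 → include.
Rate on top 3: 38.9. mussels: 52.8 > 38.9 → include.
Optimal diet: turban snails, abalone, clams, mussels — 4 of 4 types.

4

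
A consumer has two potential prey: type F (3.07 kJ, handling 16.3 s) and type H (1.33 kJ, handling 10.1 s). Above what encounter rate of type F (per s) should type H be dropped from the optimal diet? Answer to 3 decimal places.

0.143 per s

The zero-one rule: include type H iff E₂/h₂ > λE₁/(1+λh₁). Equality gives the switch point.
λE₁h₂ = E₂ + λE₂h₁ ⇒ λ = E₂/(E₁h₂ − E₂h₁) = 1.33/(31.01 − 21.68) = 0.1426 per s.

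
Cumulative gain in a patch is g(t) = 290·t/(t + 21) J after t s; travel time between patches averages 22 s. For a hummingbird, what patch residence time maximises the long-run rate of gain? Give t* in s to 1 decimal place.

21.5 s

By the marginal value theorem, leave when the instantaneous gain rate g'(t) equals the habitat-wide average g(t)/(T + t).
g'(t) = 290·21/(t + 21)². Setting 290·21/(t+21)² = 290t/[(t+21)(22+t)] gives 21(22+t) = t(t+21), so t² = 21×22 = 462.
t* = √462 = 21.49 s.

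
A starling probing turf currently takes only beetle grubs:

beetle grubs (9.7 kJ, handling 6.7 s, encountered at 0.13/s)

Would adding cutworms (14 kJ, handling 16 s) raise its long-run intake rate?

Current rate: (0.13×9.7)/(1 + 0.13×6.7) = 0.674 kJ/s.
cutworms: E/h = 14/16 = 0.875 kJ/s.
0.875 > 0.674, so adding cutworms raises the average — include it.

Yes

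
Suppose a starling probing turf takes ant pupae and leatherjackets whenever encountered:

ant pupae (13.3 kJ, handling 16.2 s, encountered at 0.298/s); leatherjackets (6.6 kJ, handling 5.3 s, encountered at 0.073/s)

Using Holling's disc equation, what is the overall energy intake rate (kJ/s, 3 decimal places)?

0.715 kJ/s

Energy encountered per unit search time: 0.298×13.3 + 0.073×6.6 = 4.445 kJ/s.
Handling time per unit search time: 0.298×16.2 + 0.073×5.3 = 5.214.
Rate = 4.445/(1 + 5.214) = 0.7153 kJ/s.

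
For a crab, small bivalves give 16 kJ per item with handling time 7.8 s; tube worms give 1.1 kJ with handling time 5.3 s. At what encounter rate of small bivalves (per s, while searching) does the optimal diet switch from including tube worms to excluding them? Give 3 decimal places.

Drop tube worms once their profitability E₂/h₂ falls below the rate achievable on small bivalves alone: E₂/h₂ = λE₁/(1 + λh₁).
Solve for λ: λE₁h₂ = E₂(1 + λh₁) → λ(E₁h₂ − E₂h₁) = E₂ → λ = E₂/(E₁h₂ − E₂h₁).
λ = 1.1/(16×5.3 − 1.1×7.8) = 1.1/76.22 = 0.01443 per s.

0.014 per s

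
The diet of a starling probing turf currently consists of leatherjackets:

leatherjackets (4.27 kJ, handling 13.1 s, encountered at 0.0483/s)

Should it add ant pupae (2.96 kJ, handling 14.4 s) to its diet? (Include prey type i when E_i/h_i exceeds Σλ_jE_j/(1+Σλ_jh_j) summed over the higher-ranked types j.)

Yes

Current rate: (0.0483×4.27)/(1 + 0.0483×13.1) = 0.1263 kJ/s.
Profitability of ant pupae: 2.96/14.4 = 0.2056 kJ/s.
Since 0.2056 > R, including ant pupae increases the long-run rate.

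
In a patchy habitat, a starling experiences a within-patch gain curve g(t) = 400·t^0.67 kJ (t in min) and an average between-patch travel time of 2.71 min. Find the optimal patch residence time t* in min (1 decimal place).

5.5 min

Maximise g(t)/(T+t): set derivative to zero → g'(t)(T+t) = g(t).
g'(t) = 0.67·400·t^-0.33. Setting 0.67·400·t^-0.33 = 400·t^0.67/(2.71+t) gives 0.67(2.71+t) = t, so 0.33·t = 0.67×2.71.
t* = 0.67×2.71/0.33 = 5.502 min.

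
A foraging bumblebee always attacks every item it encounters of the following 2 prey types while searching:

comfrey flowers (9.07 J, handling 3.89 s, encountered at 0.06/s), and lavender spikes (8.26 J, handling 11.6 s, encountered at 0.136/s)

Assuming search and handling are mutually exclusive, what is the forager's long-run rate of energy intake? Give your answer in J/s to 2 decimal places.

0.59 J/s

R = (0.06×9.07 + 0.136×8.26) / (1 + 0.06×3.89 + 0.136×11.6) = 1.668/2.811 = 0.5932 J/s.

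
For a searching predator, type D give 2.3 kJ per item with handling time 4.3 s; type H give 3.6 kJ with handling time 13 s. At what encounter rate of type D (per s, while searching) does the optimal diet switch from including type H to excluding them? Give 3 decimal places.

0.250 per s

At the threshold, the rate on type D alone equals the profitability of type H: λ·2.3/(1 + λ·4.3) = 3.6/13 = 0.2769.
Rearranging, λ(2.3 − 0.2769×4.3) = 0.2769, so λ = 0.2769/1.109 = 0.2497 per s.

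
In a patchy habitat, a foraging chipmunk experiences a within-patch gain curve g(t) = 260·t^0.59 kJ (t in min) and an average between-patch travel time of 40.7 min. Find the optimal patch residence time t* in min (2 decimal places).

Maximise g(t)/(T+t): set derivative to zero → g'(t)(T+t) = g(t).
g'(t) = 0.59·260·t^-0.41. Setting 0.59·260·t^-0.41 = 260·t^0.59/(40.7+t) gives 0.59(40.7+t) = t, so 0.41·t = 0.59×40.7.
t* = 0.59×40.7/0.41 = 58.57 min.

58.57 min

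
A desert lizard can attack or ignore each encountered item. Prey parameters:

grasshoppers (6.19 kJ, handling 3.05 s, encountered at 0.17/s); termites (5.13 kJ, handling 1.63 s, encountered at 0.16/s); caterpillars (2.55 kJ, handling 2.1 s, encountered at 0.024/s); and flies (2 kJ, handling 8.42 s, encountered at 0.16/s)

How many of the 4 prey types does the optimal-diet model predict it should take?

3

Profitabilities (E/h, kJ/s): termites 3.15, grasshoppers 2.03, caterpillars 1.21, flies 0.238. Add prey in this order while the next type's profitability exceeds the intake rate on those already taken.
Rate on top 1: 0.651. grasshoppers: 2.03 > 0.651 → include.
Rate on top 2: 1.053. caterpillars: 1.21 > 1.053 → include.
Rate on top 3: 1.057. flies: 0.238 < 1.057 → exclude; stop.
Optimal diet: termites, grasshoppers, caterpillars — 3 of 4 types.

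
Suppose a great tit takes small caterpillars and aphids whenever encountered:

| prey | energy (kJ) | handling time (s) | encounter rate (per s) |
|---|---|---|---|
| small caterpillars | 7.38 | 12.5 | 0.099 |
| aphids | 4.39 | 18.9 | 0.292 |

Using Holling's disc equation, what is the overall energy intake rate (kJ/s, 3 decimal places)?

R = (0.099×7.38 + 0.292×4.39) / (1 + 0.099×12.5 + 0.292×18.9) = 2.013/7.756 = 0.2595 kJ/s.

0.259 kJ/s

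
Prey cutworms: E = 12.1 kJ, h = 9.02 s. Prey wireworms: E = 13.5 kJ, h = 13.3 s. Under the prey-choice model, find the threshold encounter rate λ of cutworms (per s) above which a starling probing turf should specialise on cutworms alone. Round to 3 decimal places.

Drop wireworms once their profitability E₂/h₂ falls below the rate achievable on cutworms alone: E₂/h₂ = λE₁/(1 + λh₁).
Solve for λ: λE₁h₂ = E₂(1 + λh₁) → λ(E₁h₂ − E₂h₁) = E₂ → λ = E₂/(E₁h₂ − E₂h₁).
λ = 13.5/(12.1×13.3 − 13.5×9.02) = 13.5/39.16 = 0.3447 per s.

0.345 per s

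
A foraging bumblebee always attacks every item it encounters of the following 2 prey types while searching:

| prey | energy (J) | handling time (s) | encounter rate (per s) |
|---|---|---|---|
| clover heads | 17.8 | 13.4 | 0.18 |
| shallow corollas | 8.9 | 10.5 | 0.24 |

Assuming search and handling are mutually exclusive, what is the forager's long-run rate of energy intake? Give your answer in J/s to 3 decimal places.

R = Σλ_iE_i / (1 + Σλ_ih_i)
Numerator: 0.18×17.8 + 0.24×8.9 = 5.34
Denominator: 1 + 0.18×13.4 + 0.24×10.5 = 5.932
R = 5.34/5.932 = 0.9002 J/s

0.900 J/s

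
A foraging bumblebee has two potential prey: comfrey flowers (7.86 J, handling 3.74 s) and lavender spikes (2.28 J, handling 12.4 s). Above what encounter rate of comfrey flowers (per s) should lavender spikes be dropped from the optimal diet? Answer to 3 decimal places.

0.026 per s

Drop lavender spikes once their profitability E₂/h₂ falls below the rate achievable on comfrey flowers alone: E₂/h₂ = λE₁/(1 + λh₁).
Solve for λ: λE₁h₂ = E₂(1 + λh₁) → λ(E₁h₂ − E₂h₁) = E₂ → λ = E₂/(E₁h₂ − E₂h₁).
λ = 2.28/(7.86×12.4 − 2.28×3.74) = 2.28/88.94 = 0.02564 per s.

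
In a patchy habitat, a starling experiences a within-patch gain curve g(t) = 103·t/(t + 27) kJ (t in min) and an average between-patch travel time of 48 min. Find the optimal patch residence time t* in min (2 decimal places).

Maximise g(t)/(T+t): set derivative to zero → g'(t)(T+t) = g(t).
g'(t) = 103·27/(t + 27)². Setting 103·27/(t+27)² = 103t/[(t+27)(48+t)] gives 27(48+t) = t(t+27), so t² = 27×48 = 1296.
t* = √1296 = 36 min.

36.00 min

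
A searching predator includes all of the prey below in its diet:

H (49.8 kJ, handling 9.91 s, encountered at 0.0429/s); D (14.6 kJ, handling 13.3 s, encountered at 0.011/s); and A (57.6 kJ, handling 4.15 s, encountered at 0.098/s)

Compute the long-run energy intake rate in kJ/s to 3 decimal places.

R = (0.0429×49.8 + 0.011×14.6 + 0.098×57.6) / (1 + 0.0429×9.91 + 0.011×13.3 + 0.098×4.15) = 7.942/1.978 = 4.015 kJ/s.

4.015 kJ/s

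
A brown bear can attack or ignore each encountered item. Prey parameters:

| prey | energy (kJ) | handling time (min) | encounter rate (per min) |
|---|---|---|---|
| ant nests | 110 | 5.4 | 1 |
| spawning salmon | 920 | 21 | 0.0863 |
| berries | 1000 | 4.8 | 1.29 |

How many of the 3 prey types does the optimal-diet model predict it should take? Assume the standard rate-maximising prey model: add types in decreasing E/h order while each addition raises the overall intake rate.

Profitabilities (E/h, kJ/min): berries 208, spawning salmon 43.8, ant nests 20.4. Add prey in this order while the next type's profitability exceeds the intake rate on those already taken.
Rate on top 1: 179.4. spawning salmon: 43.8 < 179.4 → exclude; stop.
Optimal diet: berries — 1 of 3 types.

1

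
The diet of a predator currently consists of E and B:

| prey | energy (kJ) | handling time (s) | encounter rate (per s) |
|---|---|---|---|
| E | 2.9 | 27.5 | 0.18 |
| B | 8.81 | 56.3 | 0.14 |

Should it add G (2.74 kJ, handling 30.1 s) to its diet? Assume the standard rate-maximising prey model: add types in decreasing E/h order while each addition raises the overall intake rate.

No

Current rate: (0.18×2.9 + 0.14×8.81)/(1 + 0.18×27.5 + 0.14×56.3) = 0.1269 kJ/s.
Profitability of G: 2.74/30.1 = 0.09103 kJ/s.
Since 0.09103 < R, time spent handling G is better spent searching.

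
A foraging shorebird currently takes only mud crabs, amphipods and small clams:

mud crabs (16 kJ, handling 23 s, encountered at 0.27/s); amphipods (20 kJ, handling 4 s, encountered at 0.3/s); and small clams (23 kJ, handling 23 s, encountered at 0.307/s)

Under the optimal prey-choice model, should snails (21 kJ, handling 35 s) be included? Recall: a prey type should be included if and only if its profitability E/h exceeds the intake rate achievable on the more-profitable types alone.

No

Intake rate on the current diet: R = (0.27×16 + 0.3×20 + 0.307×23) / (1 + 0.27×23 + 0.3×4 + 0.307×23) = 17.38/15.47 = 1.123 kJ/s.
Profitability of snails: 21/35 = 0.6 kJ/s.
0.6 < 1.123, so adding snails would lower the average — exclude it.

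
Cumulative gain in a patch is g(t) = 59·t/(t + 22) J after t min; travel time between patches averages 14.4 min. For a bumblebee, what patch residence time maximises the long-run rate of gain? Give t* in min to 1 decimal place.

17.8 min

Optimal t* satisfies g'(t*) = g(t*)/(T + t*).
g'(t) = 59·22/(t + 22)². Setting 59·22/(t+22)² = 59t/[(t+22)(14.4+t)] gives 22(14.4+t) = t(t+22), so t² = 22×14.4 = 316.8.
t* = √316.8 = 17.8 min.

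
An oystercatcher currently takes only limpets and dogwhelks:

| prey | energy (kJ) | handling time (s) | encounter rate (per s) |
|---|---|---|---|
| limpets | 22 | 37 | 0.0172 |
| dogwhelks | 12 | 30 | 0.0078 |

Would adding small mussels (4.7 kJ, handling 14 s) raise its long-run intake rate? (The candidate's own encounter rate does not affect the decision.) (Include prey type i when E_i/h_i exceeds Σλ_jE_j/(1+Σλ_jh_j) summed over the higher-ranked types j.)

Yes

On limpets and dogwhelks alone, R = ΣλE/(1+Σλh) = 0.472/1.87 = 0.2524 kJ/s.
Profitability of small mussels: 4.7/14 = 0.3357 kJ/s.
0.3357 > 0.2524, so adding small mussels raises the average — include it.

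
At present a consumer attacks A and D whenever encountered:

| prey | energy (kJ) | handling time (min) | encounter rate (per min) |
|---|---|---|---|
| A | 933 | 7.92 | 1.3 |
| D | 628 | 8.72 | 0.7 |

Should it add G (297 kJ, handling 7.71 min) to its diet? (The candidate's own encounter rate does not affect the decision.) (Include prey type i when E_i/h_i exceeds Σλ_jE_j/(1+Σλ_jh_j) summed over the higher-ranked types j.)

No

Current rate: (1.3×933 + 0.7×628)/(1 + 1.3×7.92 + 0.7×8.72) = 94.97 kJ/min.
Profitability of G: 297/7.71 = 38.52 kJ/min.
38.52 < 94.97, so adding G would lower the average — exclude it.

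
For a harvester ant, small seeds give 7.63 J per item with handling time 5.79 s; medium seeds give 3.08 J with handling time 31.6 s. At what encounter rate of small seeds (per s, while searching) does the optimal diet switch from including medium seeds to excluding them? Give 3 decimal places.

The zero-one rule: include medium seeds iff E₂/h₂ > λE₁/(1+λh₁). Equality gives the switch point.
λE₁h₂ = E₂ + λE₂h₁ ⇒ λ = E₂/(E₁h₂ − E₂h₁) = 3.08/(241.1 − 17.83) = 0.01379 per s.

0.014 per s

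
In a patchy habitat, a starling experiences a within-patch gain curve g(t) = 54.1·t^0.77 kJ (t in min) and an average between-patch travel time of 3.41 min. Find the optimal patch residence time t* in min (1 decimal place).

Optimal t* satisfies g'(t*) = g(t*)/(T + t*).
g'(t) = 0.77·54.1·t^-0.23. Setting 0.77·54.1·t^-0.23 = 54.1·t^0.77/(3.41+t) gives 0.77(3.41+t) = t, so 0.23·t = 0.77×3.41.
t* = 0.77×3.41/0.23 = 11.42 min.

11.4 min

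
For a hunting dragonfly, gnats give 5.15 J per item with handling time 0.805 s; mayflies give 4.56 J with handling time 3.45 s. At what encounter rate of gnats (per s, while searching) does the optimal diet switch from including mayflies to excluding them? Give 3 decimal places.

0.323 per s

At the threshold, the rate on gnats alone equals the profitability of mayflies: λ·5.15/(1 + λ·0.805) = 4.56/3.45 = 1.322.
Rearranging, λ(5.15 − 1.322×0.805) = 1.322, so λ = 1.322/4.086 = 0.3235 per s.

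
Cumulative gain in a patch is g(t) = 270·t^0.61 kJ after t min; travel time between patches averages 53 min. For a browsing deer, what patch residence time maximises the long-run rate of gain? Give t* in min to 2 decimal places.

82.90 min

Maximise g(t)/(T+t): set derivative to zero → g'(t)(T+t) = g(t).
g'(t) = 0.61·270·t^-0.39. Setting 0.61·270·t^-0.39 = 270·t^0.61/(53+t) gives 0.61(53+t) = t, so 0.39·t = 0.61×53.
t* = 0.61×53/0.39 = 82.9 min.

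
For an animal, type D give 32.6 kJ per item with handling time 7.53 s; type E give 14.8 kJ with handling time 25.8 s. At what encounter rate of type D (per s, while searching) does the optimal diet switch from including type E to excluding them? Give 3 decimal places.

At the threshold, the rate on type D alone equals the profitability of type E: λ·32.6/(1 + λ·7.53) = 14.8/25.8 = 0.5736.
Rearranging, λ(32.6 − 0.5736×7.53) = 0.5736, so λ = 0.5736/28.28 = 0.02028 per s.

0.020 per s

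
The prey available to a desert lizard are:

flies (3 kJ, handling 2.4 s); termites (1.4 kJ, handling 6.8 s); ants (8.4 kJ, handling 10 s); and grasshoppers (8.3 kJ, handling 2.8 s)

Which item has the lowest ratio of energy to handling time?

termites

Profitability E/h (kJ/s): flies = 3/2.4 = 1.25, termites = 1.4/6.8 = 0.206, ants = 8.4/10 = 0.84, grasshoppers = 8.3/2.8 = 2.96.
Ranked: grasshoppers > flies > ants > termites.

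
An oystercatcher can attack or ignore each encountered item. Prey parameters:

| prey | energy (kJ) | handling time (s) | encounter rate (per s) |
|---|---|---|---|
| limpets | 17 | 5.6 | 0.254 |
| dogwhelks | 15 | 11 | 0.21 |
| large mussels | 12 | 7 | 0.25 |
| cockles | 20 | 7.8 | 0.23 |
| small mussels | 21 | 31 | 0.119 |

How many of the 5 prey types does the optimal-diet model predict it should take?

2

Profitabilities (E/h, kJ/s): limpets 3.04, cockles 2.56, large mussels 1.71, dogwhelks 1.36, small mussels 0.677. Add prey in this order while the next type's profitability exceeds the intake rate on those already taken.
Rate on top 1: 1.783. cockles: 2.56 > 1.783 → include.
Rate on top 2: 2.115. large mussels: 1.71 < 2.115 → exclude; stop.
Optimal diet: limpets, cockles — 2 of 5 types.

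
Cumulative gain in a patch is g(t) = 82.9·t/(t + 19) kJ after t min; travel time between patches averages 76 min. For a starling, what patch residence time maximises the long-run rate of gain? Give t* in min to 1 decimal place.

38.0 min

By the marginal value theorem, leave when the instantaneous gain rate g'(t) equals the habitat-wide average g(t)/(T + t).
g'(t) = 82.9·19/(t + 19)². Setting 82.9·19/(t+19)² = 82.9t/[(t+19)(76+t)] gives 19(76+t) = t(t+19), so t² = 19×76 = 1444.
t* = √1444 = 38 min.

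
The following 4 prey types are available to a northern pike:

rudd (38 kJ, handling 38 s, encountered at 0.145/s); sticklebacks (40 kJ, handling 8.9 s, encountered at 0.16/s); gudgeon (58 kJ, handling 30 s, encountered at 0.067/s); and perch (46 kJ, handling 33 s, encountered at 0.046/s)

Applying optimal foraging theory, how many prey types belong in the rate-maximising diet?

1

Profitabilities (E/h, kJ/s): sticklebacks 4.49, gudgeon 1.93, perch 1.39, rudd 1. Add prey in this order while the next type's profitability exceeds the intake rate on those already taken.
Rate on top 1: 2.64. gudgeon: 1.93 < 2.64 → exclude; stop.
Optimal diet: sticklebacks — 1 of 4 types.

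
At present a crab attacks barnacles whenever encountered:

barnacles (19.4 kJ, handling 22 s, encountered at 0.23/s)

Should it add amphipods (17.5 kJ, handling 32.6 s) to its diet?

On barnacles alone, R = ΣλE/(1+Σλh) = 4.462/6.06 = 0.7363 kJ/s.
amphipods: E/h = 17.5/32.6 = 0.5368 kJ/s.
Since 0.5368 < R, time spent handling amphipods is better spent searching.

No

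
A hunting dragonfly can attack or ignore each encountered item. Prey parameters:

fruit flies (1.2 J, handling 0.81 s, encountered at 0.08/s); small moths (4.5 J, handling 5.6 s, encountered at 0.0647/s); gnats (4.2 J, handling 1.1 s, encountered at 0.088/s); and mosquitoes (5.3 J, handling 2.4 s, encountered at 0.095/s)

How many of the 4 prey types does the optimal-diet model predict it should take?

4

E/h in descending order: gnats 3.82, mosquitoes 2.21, fruit flies 1.48, small moths 0.804 J/s. The optimal diet is the largest prefix of this list for which every included type satisfies E_i/h_i > R on the types above it.
Rate on top 1: 0.337. mosquitoes: 2.21 > 0.337 → include.
Rate on top 2: 0.659. fruit flies: 1.48 > 0.659 → include.
Rate on top 3: 0.6974. small moths: 0.804 > 0.6974 → include.
Optimal diet: gnats, mosquitoes, fruit flies, small moths — 4 of 4 types.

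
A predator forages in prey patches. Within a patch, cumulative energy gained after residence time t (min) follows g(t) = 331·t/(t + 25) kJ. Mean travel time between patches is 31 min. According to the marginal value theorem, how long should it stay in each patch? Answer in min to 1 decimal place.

27.8 min

Optimal t* satisfies g'(t*) = g(t*)/(T + t*).
g'(t) = 331·25/(t + 25)². Setting 331·25/(t+25)² = 331t/[(t+25)(31+t)] gives 25(31+t) = t(t+25), so t² = 25×31 = 775.
t* = √775 = 27.84 min.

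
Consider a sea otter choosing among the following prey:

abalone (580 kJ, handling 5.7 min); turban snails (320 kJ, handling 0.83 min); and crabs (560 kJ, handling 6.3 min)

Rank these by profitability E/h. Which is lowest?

Profitability E/h (kJ/min): abalone = 580/5.7 = 102, turban snails = 320/0.83 = 386, crabs = 560/6.3 = 88.9.
Ranked: turban snails > abalone > crabs.

crabs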